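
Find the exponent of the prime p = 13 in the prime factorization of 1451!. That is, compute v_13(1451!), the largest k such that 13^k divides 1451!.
v_13(1451!) = 119

Legendre's formula: v_p(n!) = Σ_{k ≥ 1} ⌊n / p^k⌋. For p = 13, n = 1451, the terms are:
  ⌊1451/13^1⌋ = ⌊1451/13⌋ = 111
  ⌊1451/13^2⌋ = ⌊1451/169⌋ = 8
(the next term ⌊1451/13^3⌋ = 0, terminating the sum). Summing: v_13(1451!) = 111 + 8 = 119.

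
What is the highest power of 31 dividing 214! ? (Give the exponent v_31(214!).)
v_31(214!) = 6

Legendre's formula: v_p(n!) = Σ_{k ≥ 1} ⌊n / p^k⌋. For p = 31, n = 214, the terms are:
  ⌊214/31^1⌋ = ⌊214/31⌋ = 6
(the next term ⌊214/31^2⌋ = 0, terminating the sum). Summing: v_31(214!) = 6 = 6.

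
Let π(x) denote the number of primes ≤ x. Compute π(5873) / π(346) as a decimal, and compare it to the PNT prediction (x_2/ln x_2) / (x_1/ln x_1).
π(5873)/π(346) = 773/68 ≈ 11.3676;  PNT prediction ≈ 11.4354.

π(346) = 68 and π(5873) = 773, so π(5873)/π(346) ≈ 11.3676. The PNT-predicted ratio is (5873/ln(5873)) / (346/ln(346)) ≈ 11.4354. The two agree to within a few percent, as expected.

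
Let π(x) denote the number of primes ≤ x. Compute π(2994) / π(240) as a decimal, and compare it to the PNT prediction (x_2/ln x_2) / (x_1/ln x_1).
π(2994)/π(240) = 429/52 ≈ 8.2500;  PNT prediction ≈ 8.5417.

π(240) = 52 and π(2994) = 429, so π(2994)/π(240) ≈ 8.2500. The PNT-predicted ratio is (2994/ln(2994)) / (240/ln(240)) ≈ 8.5417. The two agree to within a few percent, as expected.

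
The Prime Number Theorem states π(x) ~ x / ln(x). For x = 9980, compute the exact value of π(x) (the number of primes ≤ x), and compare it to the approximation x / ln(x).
π(9980) = 1229;  x/ln(x) ≈ 1083.80;  relative error ≈ 11.81%.

Directly count primes up to 9980: π(9980) = 1229. The PNT approximation gives 9980/ln(9980) ≈ 9980/9.20834 ≈ 1083.80. Relative error (π(x) − x/ln(x)) / π(x) ≈ 11.81%; the approximation is known to undercount slightly (Li(x) is a better estimate).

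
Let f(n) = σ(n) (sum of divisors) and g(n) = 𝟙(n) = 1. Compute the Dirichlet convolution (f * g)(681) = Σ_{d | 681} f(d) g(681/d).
(σ * 𝟙)(681) = 1145

Divisors of 681: [1, 3, 227, 681]. For each d | 681:
  d = 1: σ(1) · 𝟙(681/1) = 1 · 1 = 1
  d = 3: σ(3) · 𝟙(681/3) = 4 · 1 = 4
  d = 227: σ(227) · 𝟙(681/227) = 228 · 1 = 228
  d = 681: σ(681) · 𝟙(681/681) = 912 · 1 = 912
Summing: (σ * 𝟙)(681) = 1 + 4 + 228 + 912 = 1145.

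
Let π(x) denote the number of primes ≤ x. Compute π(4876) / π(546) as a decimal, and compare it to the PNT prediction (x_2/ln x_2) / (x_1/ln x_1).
π(4876)/π(546) = 652/100 ≈ 6.5200;  PNT prediction ≈ 6.6279.

π(546) = 100 and π(4876) = 652, so π(4876)/π(546) ≈ 6.5200. The PNT-predicted ratio is (4876/ln(4876)) / (546/ln(546)) ≈ 6.6279. The two agree to within a few percent, as expected.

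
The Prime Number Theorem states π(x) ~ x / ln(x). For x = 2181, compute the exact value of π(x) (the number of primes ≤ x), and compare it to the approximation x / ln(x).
π(2181) = 327;  x/ln(x) ≈ 283.71;  relative error ≈ 13.24%.

Directly count primes up to 2181: π(2181) = 327. The PNT approximation gives 2181/ln(2181) ≈ 2181/7.68754 ≈ 283.71. Relative error (π(x) − x/ln(x)) / π(x) ≈ 13.24%; the approximation is known to undercount slightly (Li(x) is a better estimate).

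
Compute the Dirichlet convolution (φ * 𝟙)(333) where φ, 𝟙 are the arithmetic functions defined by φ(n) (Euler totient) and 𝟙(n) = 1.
(φ * 𝟙)(333) = 333

Divisors of 333: [1, 3, 9, 37, 111, 333]. For each d | 333:
  d = 1: φ(1) · 𝟙(333/1) = 1 · 1 = 1
  d = 3: φ(3) · 𝟙(333/3) = 2 · 1 = 2
  d = 9: φ(9) · 𝟙(333/9) = 6 · 1 = 6
  d = 37: φ(37) · 𝟙(333/37) = 36 · 1 = 36
  d = 111: φ(111) · 𝟙(333/111) = 72 · 1 = 72
  d = 333: φ(333) · 𝟙(333/333) = 216 · 1 = 216
Summing: (φ * 𝟙)(333) = 1 + 2 + 6 + 36 + 72 + 216 = 333.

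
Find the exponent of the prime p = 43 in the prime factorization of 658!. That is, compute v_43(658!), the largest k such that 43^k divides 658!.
v_43(658!) = 15

Legendre's formula: v_p(n!) = Σ_{k ≥ 1} ⌊n / p^k⌋. For p = 43, n = 658, the terms are:
  ⌊658/43^1⌋ = ⌊658/43⌋ = 15
(the next term ⌊658/43^2⌋ = 0, terminating the sum). Summing: v_43(658!) = 15 = 15.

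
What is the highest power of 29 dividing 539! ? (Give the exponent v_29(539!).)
v_29(539!) = 18

Legendre's formula: v_p(n!) = Σ_{k ≥ 1} ⌊n / p^k⌋. For p = 29, n = 539, the terms are:
  ⌊539/29^1⌋ = ⌊539/29⌋ = 18
(the next term ⌊539/29^2⌋ = 0, terminating the sum). Summing: v_29(539!) = 18 = 18.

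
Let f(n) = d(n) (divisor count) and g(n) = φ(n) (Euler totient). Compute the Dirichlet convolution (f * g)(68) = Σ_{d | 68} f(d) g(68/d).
(d * φ)(68) = 126

Divisors of 68: [1, 2, 4, 17, 34, 68]. For each d | 68:
  d = 1: d(1) · φ(68/1) = 1 · 32 = 32
  d = 2: d(2) · φ(68/2) = 2 · 16 = 32
  d = 4: d(4) · φ(68/4) = 3 · 16 = 48
  d = 17: d(17) · φ(68/17) = 2 · 2 = 4
  d = 34: d(34) · φ(68/34) = 4 · 1 = 4
  d = 68: d(68) · φ(68/68) = 6 · 1 = 6
Summing: (d * φ)(68) = 32 + 32 + 48 + 4 + 4 + 6 = 126.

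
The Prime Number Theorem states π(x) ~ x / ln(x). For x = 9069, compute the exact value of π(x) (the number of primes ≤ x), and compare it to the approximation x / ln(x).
π(9069) = 1127;  x/ln(x) ≈ 995.21;  relative error ≈ 11.69%.

Directly count primes up to 9069: π(9069) = 1127. The PNT approximation gives 9069/ln(9069) ≈ 9069/9.11262 ≈ 995.21. Relative error (π(x) − x/ln(x)) / π(x) ≈ 11.69%; the approximation is known to undercount slightly (Li(x) is a better estimate).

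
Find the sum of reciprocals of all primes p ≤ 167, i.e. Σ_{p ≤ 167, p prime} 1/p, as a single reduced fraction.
Σ 1/p = 1840793455149223796977553240989608507934961889604586193282330007699/962947420735983927056946215901134429196419130606213075415963491270

π(167) = 39, so the primes ≤ 167 are [2, 3, 5, 7, 11, 13, 17, 19, 23, 29, 31, 37, 41, 43, 47, 53, 59, 61, 67, 71, 73, 79, 83, 89, 97, 101, 103, 107, 109, 113, 127, 131, 137, 139, 149, 151, 157, 163, 167]. Summing 1/p over these primes: 1840793455149223796977553240989608507934961889604586193282330007699/962947420735983927056946215901134429196419130606213075415963491270 ≈ 1.9116. Mertens estimate ln ln(167) + 0.2615 ≈ 1.8943.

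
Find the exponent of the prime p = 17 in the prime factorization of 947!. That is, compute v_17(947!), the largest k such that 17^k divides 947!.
v_17(947!) = 58

Legendre's formula: v_p(n!) = Σ_{k ≥ 1} ⌊n / p^k⌋. For p = 17, n = 947, the terms are:
  ⌊947/17^1⌋ = ⌊947/17⌋ = 55
  ⌊947/17^2⌋ = ⌊947/289⌋ = 3
(the next term ⌊947/17^3⌋ = 0, terminating the sum). Summing: v_17(947!) = 55 + 3 = 58.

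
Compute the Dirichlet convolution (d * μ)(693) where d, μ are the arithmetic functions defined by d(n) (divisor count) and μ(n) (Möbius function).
(d * μ)(693) = 1

Divisors of 693: [1, 3, 7, 9, 11, 21, 33, 63, 77, 99, 231, 693]. For each d | 693:
  d = 1: d(1) · μ(693/1) = 1 · 0 = 0
  d = 3: d(3) · μ(693/3) = 2 · -1 = -2
  d = 7: d(7) · μ(693/7) = 2 · 0 = 0
  d = 9: d(9) · μ(693/9) = 3 · 1 = 3
  d = 11: d(11) · μ(693/11) = 2 · 0 = 0
  d = 21: d(21) · μ(693/21) = 4 · 1 = 4
  d = 33: d(33) · μ(693/33) = 4 · 1 = 4
  d = 63: d(63) · μ(693/63) = 6 · -1 = -6
  d = 77: d(77) · μ(693/77) = 4 · 0 = 0
  d = 99: d(99) · μ(693/99) = 6 · -1 = -6
  d = 231: d(231) · μ(693/231) = 8 · -1 = -8
  d = 693: d(693) · μ(693/693) = 12 · 1 = 12
Summing: (d * μ)(693) = 0 + -2 + 0 + 3 + 0 + 4 + 4 + -6 + 0 + -6 + -8 + 12 = 1.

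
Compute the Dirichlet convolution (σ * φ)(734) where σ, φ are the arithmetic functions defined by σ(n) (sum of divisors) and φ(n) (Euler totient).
(σ * φ)(734) = 2936

Divisors of 734: [1, 2, 367, 734]. For each d | 734:
  d = 1: σ(1) · φ(734/1) = 1 · 366 = 366
  d = 2: σ(2) · φ(734/2) = 3 · 366 = 1098
  d = 367: σ(367) · φ(734/367) = 368 · 1 = 368
  d = 734: σ(734) · φ(734/734) = 1104 · 1 = 1104
Summing: (σ * φ)(734) = 366 + 1098 + 368 + 1104 = 2936.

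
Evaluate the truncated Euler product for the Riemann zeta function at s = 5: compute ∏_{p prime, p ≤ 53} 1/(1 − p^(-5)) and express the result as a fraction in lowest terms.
∏ = 16271272514460981588256692497708850770212394550299268449499486458883457010851/15691809316785373562301814354101424660311534867697905028310662923501211484160

The primes p ≤ 53 are [2, 3, 5, 7, 11, 13, 17, 19, 23, 29, 31, 37, 41, 43, 47, 53]. For each prime, (1 − 1/p^5)^(-1) = p^5 / (p^5 − 1). The product is (1 − 1/2^5)^(-1), (1 − 1/3^5)^(-1), (1 − 1/5^5)^(-1), (1 − 1/7^5)^(-1), (1 − 1/11^5)^(-1), (1 − 1/13^5)^(-1), (1 − 1/17^5)^(-1), (1 − 1/19^5)^(-1), (1 − 1/23^5)^(-1), (1 − 1/29^5)^(-1), (1 − 1/31^5)^(-1), (1 − 1/37^5)^(-1), (1 − 1/41^5)^(-1), (1 − 1/43^5)^(-1), (1 − 1/47^5)^(-1), (1 − 1/53^5)^(-1) = ∏ p^5 / (p^5 − 1) = 16271272514460981588256692497708850770212394550299268449499486458883457010851/15691809316785373562301814354101424660311534867697905028310662923501211484160.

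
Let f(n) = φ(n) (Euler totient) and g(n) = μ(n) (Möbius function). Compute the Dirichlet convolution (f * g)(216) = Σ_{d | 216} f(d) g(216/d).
(φ * μ)(216) = 24

Divisors of 216: [1, 2, 3, 4, 6, 8, 9, 12, 18, 24, 27, 36, 54, 72, 108, 216]. For each d | 216:
  d = 1: φ(1) · μ(216/1) = 1 · 0 = 0
  d = 2: φ(2) · μ(216/2) = 1 · 0 = 0
  d = 3: φ(3) · μ(216/3) = 2 · 0 = 0
  d = 4: φ(4) · μ(216/4) = 2 · 0 = 0
  d = 6: φ(6) · μ(216/6) = 2 · 0 = 0
  d = 8: φ(8) · μ(216/8) = 4 · 0 = 0
  d = 9: φ(9) · μ(216/9) = 6 · 0 = 0
  d = 12: φ(12) · μ(216/12) = 4 · 0 = 0
  d = 18: φ(18) · μ(216/18) = 6 · 0 = 0
  d = 24: φ(24) · μ(216/24) = 8 · 0 = 0
  d = 27: φ(27) · μ(216/27) = 18 · 0 = 0
  d = 36: φ(36) · μ(216/36) = 12 · 1 = 12
  d = 54: φ(54) · μ(216/54) = 18 · 0 = 0
  d = 72: φ(72) · μ(216/72) = 24 · -1 = -24
  d = 108: φ(108) · μ(216/108) = 36 · -1 = -36
  d = 216: φ(216) · μ(216/216) = 72 · 1 = 72
Summing: (φ * μ)(216) = 0 + 0 + 0 + 0 + 0 + 0 + 0 + 0 + 0 + 0 + 0 + 12 + 0 + -24 + -36 + 72 = 24.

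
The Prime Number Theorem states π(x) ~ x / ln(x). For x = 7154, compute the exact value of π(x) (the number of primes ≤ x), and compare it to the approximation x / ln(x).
π(7154) = 915;  x/ln(x) ≈ 806.05;  relative error ≈ 11.91%.

Directly count primes up to 7154: π(7154) = 915. The PNT approximation gives 7154/ln(7154) ≈ 7154/8.87543 ≈ 806.05. Relative error (π(x) − x/ln(x)) / π(x) ≈ 11.91%; the approximation is known to undercount slightly (Li(x) is a better estimate).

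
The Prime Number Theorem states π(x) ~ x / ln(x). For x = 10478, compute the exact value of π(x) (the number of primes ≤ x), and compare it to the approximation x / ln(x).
π(10478) = 1282;  x/ln(x) ≈ 1131.90;  relative error ≈ 11.71%.

Directly count primes up to 10478: π(10478) = 1282. The PNT approximation gives 10478/ln(10478) ≈ 10478/9.25703 ≈ 1131.90. Relative error (π(x) − x/ln(x)) / π(x) ≈ 11.71%; the approximation is known to undercount slightly (Li(x) is a better estimate).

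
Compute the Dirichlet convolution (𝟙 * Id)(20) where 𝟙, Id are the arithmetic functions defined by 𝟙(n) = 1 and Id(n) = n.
(𝟙 * Id)(20) = 42

Divisors of 20: [1, 2, 4, 5, 10, 20]. For each d | 20:
  d = 1: 𝟙(1) · Id(20/1) = 1 · 20 = 20
  d = 2: 𝟙(2) · Id(20/2) = 1 · 10 = 10
  d = 4: 𝟙(4) · Id(20/4) = 1 · 5 = 5
  d = 5: 𝟙(5) · Id(20/5) = 1 · 4 = 4
  d = 10: 𝟙(10) · Id(20/10) = 1 · 2 = 2
  d = 20: 𝟙(20) · Id(20/20) = 1 · 1 = 1
Summing: (𝟙 * Id)(20) = 20 + 10 + 5 + 4 + 2 + 1 = 42.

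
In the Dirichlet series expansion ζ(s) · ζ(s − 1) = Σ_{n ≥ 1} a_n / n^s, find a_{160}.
σ(160) = 378

In the product (Σ m^0/m^s)(Σ k / k^s) = Σ (Σ_{d | n} d) / n^s, the coefficient of 1/n^s is σ(n) = Σ_{d | n} d. For n = 160, divisors are [1, 2, 4, 5, 8, 10, 16, 20, 32, 40, 80, 160]; summing: σ(160) = 378.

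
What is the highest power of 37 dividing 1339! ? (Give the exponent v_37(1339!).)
v_37(1339!) = 36

Legendre's formula: v_p(n!) = Σ_{k ≥ 1} ⌊n / p^k⌋. For p = 37, n = 1339, the terms are:
  ⌊1339/37^1⌋ = ⌊1339/37⌋ = 36
(the next term ⌊1339/37^2⌋ = 0, terminating the sum). Summing: v_37(1339!) = 36 = 36.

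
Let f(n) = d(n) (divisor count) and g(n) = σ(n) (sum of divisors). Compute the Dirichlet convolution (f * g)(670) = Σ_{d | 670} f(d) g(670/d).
(d * σ)(670) = 2800

Divisors of 670: [1, 2, 5, 10, 67, 134, 335, 670]. For each d | 670:
  d = 1: d(1) · σ(670/1) = 1 · 1224 = 1224
  d = 2: d(2) · σ(670/2) = 2 · 408 = 816
  d = 5: d(5) · σ(670/5) = 2 · 204 = 408
  d = 10: d(10) · σ(670/10) = 4 · 68 = 272
  d = 67: d(67) · σ(670/67) = 2 · 18 = 36
  d = 134: d(134) · σ(670/134) = 4 · 6 = 24
  d = 335: d(335) · σ(670/335) = 4 · 3 = 12
  d = 670: d(670) · σ(670/670) = 8 · 1 = 8
Summing: (d * σ)(670) = 1224 + 816 + 408 + 272 + 36 + 24 + 12 + 8 = 2800.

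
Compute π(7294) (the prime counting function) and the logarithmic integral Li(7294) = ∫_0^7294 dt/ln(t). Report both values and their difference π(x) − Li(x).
π(7294) = 929;  Li(7294) ≈ 947.46;  π(x) − Li(x) ≈ -18.46.

Direct count of primes ≤ 7294 gives π(7294) = 929. Numerical evaluation of the logarithmic integral gives Li(7294) ≈ 947.46. The difference π(x) − Li(x) ≈ -18.46 is typically negative for small/moderate x (Li(x) overestimates), though Littlewood's theorem shows this sign changes infinitely often.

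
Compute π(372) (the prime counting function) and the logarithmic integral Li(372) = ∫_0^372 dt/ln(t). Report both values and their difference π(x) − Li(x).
π(372) = 73;  Li(372) ≈ 80.72;  π(x) − Li(x) ≈ -7.72.

Direct count of primes ≤ 372 gives π(372) = 73. Numerical evaluation of the logarithmic integral gives Li(372) ≈ 80.72. The difference π(x) − Li(x) ≈ -7.72 is typically negative for small/moderate x (Li(x) overestimates), though Littlewood's theorem shows this sign changes infinitely often.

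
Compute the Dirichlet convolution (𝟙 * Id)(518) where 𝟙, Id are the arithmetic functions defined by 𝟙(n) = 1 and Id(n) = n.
(𝟙 * Id)(518) = 912

Divisors of 518: [1, 2, 7, 14, 37, 74, 259, 518]. For each d | 518:
  d = 1: 𝟙(1) · Id(518/1) = 1 · 518 = 518
  d = 2: 𝟙(2) · Id(518/2) = 1 · 259 = 259
  d = 7: 𝟙(7) · Id(518/7) = 1 · 74 = 74
  d = 14: 𝟙(14) · Id(518/14) = 1 · 37 = 37
  d = 37: 𝟙(37) · Id(518/37) = 1 · 14 = 14
  d = 74: 𝟙(74) · Id(518/74) = 1 · 7 = 7
  d = 259: 𝟙(259) · Id(518/259) = 1 · 2 = 2
  d = 518: 𝟙(518) · Id(518/518) = 1 · 1 = 1
Summing: (𝟙 * Id)(518) = 518 + 259 + 74 + 37 + 14 + 7 + 2 + 1 = 912.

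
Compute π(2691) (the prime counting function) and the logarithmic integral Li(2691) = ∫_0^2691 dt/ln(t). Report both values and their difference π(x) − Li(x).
π(2691) = 391;  Li(2691) ≈ 403.91;  π(x) − Li(x) ≈ -12.91.

Direct count of primes ≤ 2691 gives π(2691) = 391. Numerical evaluation of the logarithmic integral gives Li(2691) ≈ 403.91. The difference π(x) − Li(x) ≈ -12.91 is typically negative for small/moderate x (Li(x) overestimates), though Littlewood's theorem shows this sign changes infinitely often.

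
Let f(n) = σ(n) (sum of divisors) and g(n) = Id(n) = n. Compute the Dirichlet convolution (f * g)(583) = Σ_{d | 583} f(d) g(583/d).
(σ * Id)(583) = 2461

Divisors of 583: [1, 11, 53, 583]. For each d | 583:
  d = 1: σ(1) · Id(583/1) = 1 · 583 = 583
  d = 11: σ(11) · Id(583/11) = 12 · 53 = 636
  d = 53: σ(53) · Id(583/53) = 54 · 11 = 594
  d = 583: σ(583) · Id(583/583) = 648 · 1 = 648
Summing: (σ * Id)(583) = 583 + 636 + 594 + 648 = 2461.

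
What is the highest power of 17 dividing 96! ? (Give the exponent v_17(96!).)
v_17(96!) = 5

Legendre's formula: v_p(n!) = Σ_{k ≥ 1} ⌊n / p^k⌋. For p = 17, n = 96, the terms are:
  ⌊96/17^1⌋ = ⌊96/17⌋ = 5
(the next term ⌊96/17^2⌋ = 0, terminating the sum). Summing: v_17(96!) = 5 = 5.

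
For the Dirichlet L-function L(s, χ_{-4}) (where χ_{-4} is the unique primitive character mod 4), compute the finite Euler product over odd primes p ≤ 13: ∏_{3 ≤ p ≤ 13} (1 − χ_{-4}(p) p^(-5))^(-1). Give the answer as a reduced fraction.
∏ = 700807599951834375/703510729567397888

The odd primes p ≤ 13 are [3, 5, 7, 11, 13]. For each, χ(p) = 1 if p ≡ 1 mod 4, χ(p) = −1 if p ≡ 3 mod 4. Taking (1 − χ(p)/p^5)^(-1) = p^5/(p^5 − χ(p)): (1 − (-1)/3^5)^(-1) · (1 − (1)/5^5)^(-1) · (1 − (-1)/7^5)^(-1) · (1 − (-1)/11^5)^(-1) · (1 − (1)/13^5)^(-1) = 700807599951834375/703510729567397888.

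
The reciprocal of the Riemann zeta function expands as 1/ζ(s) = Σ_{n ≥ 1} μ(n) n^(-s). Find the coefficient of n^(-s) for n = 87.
μ(87) = 1

Factor n = 87 = 3 · 29. μ(n) = 0 if any exponent ≥ 2 (not squarefree); otherwise μ(n) = (−1)^{ω(n)} where ω(n) is the number of distinct prime factors. Applying: μ(87) = 1.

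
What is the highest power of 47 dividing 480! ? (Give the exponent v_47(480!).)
v_47(480!) = 10

Legendre's formula: v_p(n!) = Σ_{k ≥ 1} ⌊n / p^k⌋. For p = 47, n = 480, the terms are:
  ⌊480/47^1⌋ = ⌊480/47⌋ = 10
(the next term ⌊480/47^2⌋ = 0, terminating the sum). Summing: v_47(480!) = 10 = 10.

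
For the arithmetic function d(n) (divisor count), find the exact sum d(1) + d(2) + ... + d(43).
Σ_{n ≤ 43} d(n) = 170

Compute d(n) for each 1 ≤ n ≤ 43: d(1) = 1, d(2) = 2, d(3) = 2, d(4) = 3, d(5) = 2, d(6) = 4, d(7) = 2, d(8) = 4, d(9) = 3, d(10) = 4, d(11) = 2, d(12) = 6, d(13) = 2, d(14) = 4, d(15) = 4, d(16) = 5, d(17) = 2, d(18) = 6, d(19) = 2, d(20) = 6, d(21) = 4, d(22) = 4, d(23) = 2, d(24) = 8, d(25) = 3, d(26) = 4, d(27) = 4, d(28) = 6, d(29) = 2, d(30) = 8, d(31) = 2, d(32) = 6, d(33) = 4, d(34) = 4, d(35) = 4, d(36) = 9, d(37) = 2, d(38) = 4, d(39) = 4, d(40) = 8, d(41) = 2, d(42) = 8, d(43) = 2. Summing all 43 values: 170. (Dirichlet's divisor formula: Σ_{n ≤ x} d(n) = x ln(x) + (2γ − 1) x + O(√x). For x = 43, the asymptotic estimate is ≈ 168.37.)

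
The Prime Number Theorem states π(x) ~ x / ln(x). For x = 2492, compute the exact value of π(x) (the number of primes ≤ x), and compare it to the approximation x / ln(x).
π(2492) = 367;  x/ln(x) ≈ 318.64;  relative error ≈ 13.18%.

Directly count primes up to 2492: π(2492) = 367. The PNT approximation gives 2492/ln(2492) ≈ 2492/7.82084 ≈ 318.64. Relative error (π(x) − x/ln(x)) / π(x) ≈ 13.18%; the approximation is known to undercount slightly (Li(x) is a better estimate).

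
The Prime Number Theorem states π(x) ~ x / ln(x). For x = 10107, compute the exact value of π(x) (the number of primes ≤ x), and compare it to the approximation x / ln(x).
π(10107) = 1241;  x/ln(x) ≈ 1096.09;  relative error ≈ 11.68%.

Directly count primes up to 10107: π(10107) = 1241. The PNT approximation gives 10107/ln(10107) ≈ 10107/9.22098 ≈ 1096.09. Relative error (π(x) − x/ln(x)) / π(x) ≈ 11.68%; the approximation is known to undercount slightly (Li(x) is a better estimate).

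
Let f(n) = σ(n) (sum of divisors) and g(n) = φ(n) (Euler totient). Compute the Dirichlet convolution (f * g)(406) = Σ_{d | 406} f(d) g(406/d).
(σ * φ)(406) = 3248

Divisors of 406: [1, 2, 7, 14, 29, 58, 203, 406]. For each d | 406:
  d = 1: σ(1) · φ(406/1) = 1 · 168 = 168
  d = 2: σ(2) · φ(406/2) = 3 · 168 = 504
  d = 7: σ(7) · φ(406/7) = 8 · 28 = 224
  d = 14: σ(14) · φ(406/14) = 24 · 28 = 672
  d = 29: σ(29) · φ(406/29) = 30 · 6 = 180
  d = 58: σ(58) · φ(406/58) = 90 · 6 = 540
  d = 203: σ(203) · φ(406/203) = 240 · 1 = 240
  d = 406: σ(406) · φ(406/406) = 720 · 1 = 720
Summing: (σ * φ)(406) = 168 + 504 + 224 + 672 + 180 + 540 + 240 + 720 = 3248.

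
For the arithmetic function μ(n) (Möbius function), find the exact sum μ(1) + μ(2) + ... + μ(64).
Σ_{n ≤ 64} μ(n) = -1

Compute μ(n) for each 1 ≤ n ≤ 64: μ(1) = 1, μ(2) = -1, μ(3) = -1, μ(4) = 0, μ(5) = -1, μ(6) = 1, μ(7) = -1, μ(8) = 0, μ(9) = 0, μ(10) = 1, μ(11) = -1, μ(12) = 0, μ(13) = -1, μ(14) = 1, μ(15) = 1, μ(16) = 0, μ(17) = -1, μ(18) = 0, μ(19) = -1, μ(20) = 0, μ(21) = 1, μ(22) = 1, μ(23) = -1, μ(24) = 0, μ(25) = 0, μ(26) = 1, μ(27) = 0, μ(28) = 0, μ(29) = -1, μ(30) = -1, μ(31) = -1, μ(32) = 0, μ(33) = 1, μ(34) = 1, μ(35) = 1, μ(36) = 0, μ(37) = -1, μ(38) = 1, μ(39) = 1, μ(40) = 0, μ(41) = -1, μ(42) = -1, μ(43) = -1, μ(44) = 0, μ(45) = 0, μ(46) = 1, μ(47) = -1, μ(48) = 0, μ(49) = 0, μ(50) = 0, μ(51) = 1, μ(52) = 0, μ(53) = -1, μ(54) = 0, μ(55) = 1, μ(56) = 0, μ(57) = 1, μ(58) = 1, μ(59) = -1, μ(60) = 0, μ(61) = -1, μ(62) = 1, μ(63) = 0, μ(64) = 0. Summing all 64 values: -1. (Mertens function M(x) = Σ_{n ≤ x} μ(n); on average M(x) should be small (PNT ⟺ M(x) = o(x)).)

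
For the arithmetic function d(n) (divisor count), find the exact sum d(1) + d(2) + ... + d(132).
Σ_{n ≤ 132} d(n) = 671

Compute d(n) for each 1 ≤ n ≤ 132: d(1) = 1, d(2) = 2, d(3) = 2, d(4) = 3, d(5) = 2, d(6) = 4, d(7) = 2, d(8) = 4, d(9) = 3, d(10) = 4, d(11) = 2, d(12) = 6, d(13) = 2, d(14) = 4, d(15) = 4, d(16) = 5, d(17) = 2, d(18) = 6, d(19) = 2, d(20) = 6, d(21) = 4, d(22) = 4, d(23) = 2, d(24) = 8, d(25) = 3, d(26) = 4, d(27) = 4, d(28) = 6, d(29) = 2, d(30) = 8, d(31) = 2, d(32) = 6, d(33) = 4, d(34) = 4, d(35) = 4, d(36) = 9, d(37) = 2, d(38) = 4, d(39) = 4, d(40) = 8, d(41) = 2, d(42) = 8, d(43) = 2, d(44) = 6, d(45) = 6, d(46) = 4, d(47) = 2, d(48) = 10, d(49) = 3, d(50) = 6, d(51) = 4, d(52) = 6, d(53) = 2, d(54) = 8, d(55) = 4, d(56) = 8, d(57) = 4, d(58) = 4, d(59) = 2, d(60) = 12, d(61) = 2, d(62) = 4, d(63) = 6, d(64) = 7, d(65) = 4, d(66) = 8, d(67) = 2, d(68) = 6, d(69) = 4, d(70) = 8, d(71) = 2, d(72) = 12, d(73) = 2, d(74) = 4, d(75) = 6, d(76) = 6, d(77) = 4, d(78) = 8, d(79) = 2, d(80) = 10, d(81) = 5, d(82) = 4, d(83) = 2, d(84) = 12, d(85) = 4, d(86) = 4, d(87) = 4, d(88) = 8, d(89) = 2, d(90) = 12, d(91) = 4, d(92) = 6, d(93) = 4, d(94) = 4, d(95) = 4, d(96) = 12, d(97) = 2, d(98) = 6, d(99) = 6, d(100) = 9, d(101) = 2, d(102) = 8, d(103) = 2, d(104) = 8, d(105) = 8, d(106) = 4, d(107) = 2, d(108) = 12, d(109) = 2, d(110) = 8, d(111) = 4, d(112) = 10, d(113) = 2, d(114) = 8, d(115) = 4, d(116) = 6, d(117) = 6, d(118) = 4, d(119) = 4, d(120) = 16, d(121) = 3, d(122) = 4, d(123) = 4, d(124) = 6, d(125) = 4, d(126) = 12, d(127) = 2, d(128) = 8, d(129) = 4, d(130) = 8, d(131) = 2, d(132) = 12. Summing all 132 values: 671. (Dirichlet's divisor formula: Σ_{n ≤ x} d(n) = x ln(x) + (2γ − 1) x + O(√x). For x = 132, the asymptotic estimate is ≈ 664.91.)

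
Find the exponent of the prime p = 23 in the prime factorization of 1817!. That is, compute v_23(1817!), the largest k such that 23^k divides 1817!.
v_23(1817!) = 82

Legendre's formula: v_p(n!) = Σ_{k ≥ 1} ⌊n / p^k⌋. For p = 23, n = 1817, the terms are:
  ⌊1817/23^1⌋ = ⌊1817/23⌋ = 79
  ⌊1817/23^2⌋ = ⌊1817/529⌋ = 3
(the next term ⌊1817/23^3⌋ = 0, terminating the sum). Summing: v_23(1817!) = 79 + 3 = 82.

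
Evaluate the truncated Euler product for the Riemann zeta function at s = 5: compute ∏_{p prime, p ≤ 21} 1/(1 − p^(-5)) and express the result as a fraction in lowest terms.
∏ = 995488417328655275157507375/960036697434231116505428608

The primes p ≤ 21 are [2, 3, 5, 7, 11, 13, 17, 19]. For each prime, (1 − 1/p^5)^(-1) = p^5 / (p^5 − 1). The product is (1 − 1/2^5)^(-1), (1 − 1/3^5)^(-1), (1 − 1/5^5)^(-1), (1 − 1/7^5)^(-1), (1 − 1/11^5)^(-1), (1 − 1/13^5)^(-1), (1 − 1/17^5)^(-1), (1 − 1/19^5)^(-1) = ∏ p^5 / (p^5 − 1) = 995488417328655275157507375/960036697434231116505428608.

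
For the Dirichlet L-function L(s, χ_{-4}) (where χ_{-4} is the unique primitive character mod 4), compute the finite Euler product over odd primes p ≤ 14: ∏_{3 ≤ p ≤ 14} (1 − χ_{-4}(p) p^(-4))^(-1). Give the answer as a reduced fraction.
∏ = 12412162137375/12550936856576

The odd primes p ≤ 14 are [3, 5, 7, 11, 13]. For each, χ(p) = 1 if p ≡ 1 mod 4, χ(p) = −1 if p ≡ 3 mod 4. Taking (1 − χ(p)/p^4)^(-1) = p^4/(p^4 − χ(p)): (1 − (-1)/3^4)^(-1) · (1 − (1)/5^4)^(-1) · (1 − (-1)/7^4)^(-1) · (1 − (-1)/11^4)^(-1) · (1 − (1)/13^4)^(-1) = 12412162137375/12550936856576.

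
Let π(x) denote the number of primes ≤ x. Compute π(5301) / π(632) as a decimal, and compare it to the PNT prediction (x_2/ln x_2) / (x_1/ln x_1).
π(5301)/π(632) = 702/115 ≈ 6.1043;  PNT prediction ≈ 6.3075.

π(632) = 115 and π(5301) = 702, so π(5301)/π(632) ≈ 6.1043. The PNT-predicted ratio is (5301/ln(5301)) / (632/ln(632)) ≈ 6.3075. The two agree to within a few percent, as expected.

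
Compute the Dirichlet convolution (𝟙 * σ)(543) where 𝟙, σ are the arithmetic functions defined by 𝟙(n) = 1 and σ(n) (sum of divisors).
(𝟙 * σ)(543) = 915

Divisors of 543: [1, 3, 181, 543]. For each d | 543:
  d = 1: 𝟙(1) · σ(543/1) = 1 · 728 = 728
  d = 3: 𝟙(3) · σ(543/3) = 1 · 182 = 182
  d = 181: 𝟙(181) · σ(543/181) = 1 · 4 = 4
  d = 543: 𝟙(543) · σ(543/543) = 1 · 1 = 1
Summing: (𝟙 * σ)(543) = 728 + 182 + 4 + 1 = 915.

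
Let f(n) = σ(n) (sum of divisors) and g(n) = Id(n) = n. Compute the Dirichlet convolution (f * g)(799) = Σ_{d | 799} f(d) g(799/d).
(σ * Id)(799) = 3325

Divisors of 799: [1, 17, 47, 799]. For each d | 799:
  d = 1: σ(1) · Id(799/1) = 1 · 799 = 799
  d = 17: σ(17) · Id(799/17) = 18 · 47 = 846
  d = 47: σ(47) · Id(799/47) = 48 · 17 = 816
  d = 799: σ(799) · Id(799/799) = 864 · 1 = 864
Summing: (σ * Id)(799) = 799 + 846 + 816 + 864 = 3325.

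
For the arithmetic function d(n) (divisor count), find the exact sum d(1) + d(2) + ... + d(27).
Σ_{n ≤ 27} d(n) = 95

Compute d(n) for each 1 ≤ n ≤ 27: d(1) = 1, d(2) = 2, d(3) = 2, d(4) = 3, d(5) = 2, d(6) = 4, d(7) = 2, d(8) = 4, d(9) = 3, d(10) = 4, d(11) = 2, d(12) = 6, d(13) = 2, d(14) = 4, d(15) = 4, d(16) = 5, d(17) = 2, d(18) = 6, d(19) = 2, d(20) = 6, d(21) = 4, d(22) = 4, d(23) = 2, d(24) = 8, d(25) = 3, d(26) = 4, d(27) = 4. Summing all 27 values: 95. (Dirichlet's divisor formula: Σ_{n ≤ x} d(n) = x ln(x) + (2γ − 1) x + O(√x). For x = 27, the asymptotic estimate is ≈ 93.16.)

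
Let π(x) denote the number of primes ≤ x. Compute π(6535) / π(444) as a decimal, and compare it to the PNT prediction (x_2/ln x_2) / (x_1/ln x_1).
π(6535)/π(444) = 844/86 ≈ 9.8140;  PNT prediction ≈ 10.2131.

π(444) = 86 and π(6535) = 844, so π(6535)/π(444) ≈ 9.8140. The PNT-predicted ratio is (6535/ln(6535)) / (444/ln(444)) ≈ 10.2131. The two agree to within a few percent, as expected.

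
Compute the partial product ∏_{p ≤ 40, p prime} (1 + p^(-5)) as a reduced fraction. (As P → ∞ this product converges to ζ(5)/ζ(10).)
∏ = 233011615725255938572288274478934396372114341888/224936953086109917286174853620680141509079739945

The primes p ≤ 40 are [2, 3, 5, 7, 11, 13, 17, 19, 23, 29, 31, 37]. For each, (1 + 1/p^5) = (p^5 + 1)/p^5. Multiplying these fractions over p ∈ [2, 3, 5, 7, 11, 13, 17, 19, 23, 29, 31, 37] gives 233011615725255938572288274478934396372114341888/224936953086109917286174853620680141509079739945. (In the limit P → ∞ this tends to ζ(5)/ζ(10).)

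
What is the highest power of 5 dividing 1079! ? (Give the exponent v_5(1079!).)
v_5(1079!) = 267

Legendre's formula: v_p(n!) = Σ_{k ≥ 1} ⌊n / p^k⌋. For p = 5, n = 1079, the terms are:
  ⌊1079/5^1⌋ = ⌊1079/5⌋ = 215
  ⌊1079/5^2⌋ = ⌊1079/25⌋ = 43
  ⌊1079/5^3⌋ = ⌊1079/125⌋ = 8
  ⌊1079/5^4⌋ = ⌊1079/625⌋ = 1
(the next term ⌊1079/5^5⌋ = 0, terminating the sum). Summing: v_5(1079!) = 215 + 43 + 8 + 1 = 267.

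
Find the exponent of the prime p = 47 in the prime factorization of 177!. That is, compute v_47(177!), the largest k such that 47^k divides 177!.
v_47(177!) = 3

Legendre's formula: v_p(n!) = Σ_{k ≥ 1} ⌊n / p^k⌋. For p = 47, n = 177, the terms are:
  ⌊177/47^1⌋ = ⌊177/47⌋ = 3
(the next term ⌊177/47^2⌋ = 0, terminating the sum). Summing: v_47(177!) = 3 = 3.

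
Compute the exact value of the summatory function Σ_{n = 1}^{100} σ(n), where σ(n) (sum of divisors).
Σ_{n ≤ 100} σ(n) = 8299

Compute σ(n) for each 1 ≤ n ≤ 100: σ(1) = 1, σ(2) = 3, σ(3) = 4, σ(4) = 7, σ(5) = 6, σ(6) = 12, σ(7) = 8, σ(8) = 15, σ(9) = 13, σ(10) = 18, σ(11) = 12, σ(12) = 28, σ(13) = 14, σ(14) = 24, σ(15) = 24, σ(16) = 31, σ(17) = 18, σ(18) = 39, σ(19) = 20, σ(20) = 42, σ(21) = 32, σ(22) = 36, σ(23) = 24, σ(24) = 60, σ(25) = 31, σ(26) = 42, σ(27) = 40, σ(28) = 56, σ(29) = 30, σ(30) = 72, σ(31) = 32, σ(32) = 63, σ(33) = 48, σ(34) = 54, σ(35) = 48, σ(36) = 91, σ(37) = 38, σ(38) = 60, σ(39) = 56, σ(40) = 90, σ(41) = 42, σ(42) = 96, σ(43) = 44, σ(44) = 84, σ(45) = 78, σ(46) = 72, σ(47) = 48, σ(48) = 124, σ(49) = 57, σ(50) = 93, σ(51) = 72, σ(52) = 98, σ(53) = 54, σ(54) = 120, σ(55) = 72, σ(56) = 120, σ(57) = 80, σ(58) = 90, σ(59) = 60, σ(60) = 168, σ(61) = 62, σ(62) = 96, σ(63) = 104, σ(64) = 127, σ(65) = 84, σ(66) = 144, σ(67) = 68, σ(68) = 126, σ(69) = 96, σ(70) = 144, σ(71) = 72, σ(72) = 195, σ(73) = 74, σ(74) = 114, σ(75) = 124, σ(76) = 140, σ(77) = 96, σ(78) = 168, σ(79) = 80, σ(80) = 186, σ(81) = 121, σ(82) = 126, σ(83) = 84, σ(84) = 224, σ(85) = 108, σ(86) = 132, σ(87) = 120, σ(88) = 180, σ(89) = 90, σ(90) = 234, σ(91) = 112, σ(92) = 168, σ(93) = 128, σ(94) = 144, σ(95) = 120, σ(96) = 252, σ(97) = 98, σ(98) = 171, σ(99) = 156, σ(100) = 217. Summing all 100 values: 8299. (Average order: Σ_{n ≤ x} σ(n) ~ (π²/12) x². For x = 100, (π²/12)·100² ≈ 8224.67.)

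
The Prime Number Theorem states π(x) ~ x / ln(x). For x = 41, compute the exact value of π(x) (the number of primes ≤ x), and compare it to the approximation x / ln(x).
π(41) = 13;  x/ln(x) ≈ 11.04;  relative error ≈ 15.07%.

Directly count primes up to 41: π(41) = 13. The PNT approximation gives 41/ln(41) ≈ 41/3.71357 ≈ 11.04. Relative error (π(x) − x/ln(x)) / π(x) ≈ 15.07%; the approximation is known to undercount slightly (Li(x) is a better estimate).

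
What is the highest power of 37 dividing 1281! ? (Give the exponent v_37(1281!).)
v_37(1281!) = 34

Legendre's formula: v_p(n!) = Σ_{k ≥ 1} ⌊n / p^k⌋. For p = 37, n = 1281, the terms are:
  ⌊1281/37^1⌋ = ⌊1281/37⌋ = 34
(the next term ⌊1281/37^2⌋ = 0, terminating the sum). Summing: v_37(1281!) = 34 = 34.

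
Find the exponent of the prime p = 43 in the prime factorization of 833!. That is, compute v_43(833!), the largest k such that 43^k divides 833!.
v_43(833!) = 19

Legendre's formula: v_p(n!) = Σ_{k ≥ 1} ⌊n / p^k⌋. For p = 43, n = 833, the terms are:
  ⌊833/43^1⌋ = ⌊833/43⌋ = 19
(the next term ⌊833/43^2⌋ = 0, terminating the sum). Summing: v_43(833!) = 19 = 19.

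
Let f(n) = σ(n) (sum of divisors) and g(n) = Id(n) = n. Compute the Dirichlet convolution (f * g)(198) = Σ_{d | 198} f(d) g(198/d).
(σ * Id)(198) = 3910

Divisors of 198: [1, 2, 3, 6, 9, 11, 18, 22, 33, 66, 99, 198]. For each d | 198:
  d = 1: σ(1) · Id(198/1) = 1 · 198 = 198
  d = 2: σ(2) · Id(198/2) = 3 · 99 = 297
  d = 3: σ(3) · Id(198/3) = 4 · 66 = 264
  d = 6: σ(6) · Id(198/6) = 12 · 33 = 396
  d = 9: σ(9) · Id(198/9) = 13 · 22 = 286
  d = 11: σ(11) · Id(198/11) = 12 · 18 = 216
  d = 18: σ(18) · Id(198/18) = 39 · 11 = 429
  d = 22: σ(22) · Id(198/22) = 36 · 9 = 324
  d = 33: σ(33) · Id(198/33) = 48 · 6 = 288
  d = 66: σ(66) · Id(198/66) = 144 · 3 = 432
  d = 99: σ(99) · Id(198/99) = 156 · 2 = 312
  d = 198: σ(198) · Id(198/198) = 468 · 1 = 468
Summing: (σ * Id)(198) = 198 + 297 + 264 + 396 + 286 + 216 + 429 + 324 + 288 + 432 + 312 + 468 = 3910.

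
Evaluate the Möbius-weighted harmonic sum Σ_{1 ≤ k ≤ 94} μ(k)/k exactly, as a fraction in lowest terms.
Σ μ(k)/k = 122466446403627137841531874324276/3961456982724258461775089600226385

Values of μ(k) for 1 ≤ k ≤ 94: μ(1) = 1, μ(2) = -1, μ(3) = -1, μ(5) = -1, μ(6) = 1, μ(7) = -1, μ(10) = 1, μ(11) = -1, μ(13) = -1, μ(14) = 1, μ(15) = 1, μ(17) = -1, μ(19) = -1, μ(21) = 1, μ(22) = 1, μ(23) = -1, μ(26) = 1, μ(29) = -1, μ(30) = -1, μ(31) = -1, μ(33) = 1, μ(34) = 1, μ(35) = 1, μ(37) = -1, μ(38) = 1, μ(39) = 1, μ(41) = -1, μ(42) = -1, μ(43) = -1, μ(46) = 1, μ(47) = -1, μ(51) = 1, μ(53) = -1, μ(55) = 1, μ(57) = 1, μ(58) = 1, μ(59) = -1, μ(61) = -1, μ(62) = 1, μ(65) = 1, μ(66) = -1, μ(67) = -1, μ(69) = 1, μ(70) = -1, μ(71) = -1, μ(73) = -1, μ(74) = 1, μ(77) = 1, μ(78) = -1, μ(79) = -1, μ(82) = 1, μ(83) = -1, μ(85) = 1, μ(86) = 1, μ(87) = 1, μ(89) = -1, μ(91) = 1, μ(93) = 1, μ(94) = 1, with μ = 0 on non-squarefree integers. Summing μ(k)/k for k where μ(k) ≠ 0 gives 122466446403627137841531874324276/3961456982724258461775089600226385 ≈ 0.0309. (PNT ⟺ this sum → 0 as n → ∞.)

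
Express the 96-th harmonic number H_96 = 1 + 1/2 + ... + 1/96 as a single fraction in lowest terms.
H_96 = 3699322246041458103739317199996707235031/718766754945489455304472257065075294400

Direct summation: H_96 = 1 + 1/2 + ... + 1/96. The least common denominator is lcm(1, ..., 96) = 718766754945489455304472257065075294400; over this denominator the numerator is 718766754945489455304472257065075294400 + 359383377472744727652236128532537647200 + 239588918315163151768157419021691764800 + 179691688736372363826118064266268823600 + 143753350989097891060894451413015058880 + 119794459157581575884078709510845882400 + 102680964992212779329210322437867899200 + 89845844368186181913059032133134411800 + 79862972771721050589385806340563921600 + 71876675494548945530447225706507529440 + 65342432267771768664042932460461390400 + 59897229578790787942039354755422941200 + 55289750380422265792651712081928868800 + 51340482496106389664605161218933949600 + 47917783663032630353631483804338352960 + 44922922184093090956529516066567205900 + 42280397349734673841439544533239723200 + 39931486385860525294692903170281960800 + 37829829207657339752866960898161857600 + 35938337747274472765223612853253764720 + 34226988330737593109736774145955966400 + 32671216133885884332021466230230695200 + 31250728475890845882803141611525012800 + 29948614789395393971019677377711470600 + 28750670197819578212178890282603011776 + 27644875190211132896325856040964434400 + 26620990923907016863128602113521307200 + 25670241248053194832302580609466974800 + 24785060515361705355326629553968113600 + 23958891831516315176815741902169176480 + 23186024353080305009821685711776622400 + 22461461092046545478264758033283602950 + 21780810755923922888014310820153796800 + 21140198674867336920719772266619861600 + 20536192998442555865842064487573579840 + 19965743192930262647346451585140980400 + 19426128512040255548769520461218251200 + 18914914603828669876433480449080928800 + 18429916793474088597550570693976289600 + 17969168873637236382611806426626882360 + 17530896462085108665962737977196958400 + 17113494165368796554868387072977983200 + 16715505928964871053592378071280820800 + 16335608066942942166010733115115347600 + 15972594554344210117877161268112784320 + 15625364237945422941401570805762506400 + 15292909679691265006478133129044155200 + 14974307394697696985509838688855735300 + 14668709284601825618458617491123985600 + 14375335098909789106089445141301505888 + 14093465783244891280479848177746574400 + 13822437595105566448162928020482217200 + 13561636885763951986876835038963684800 + 13310495461953508431564301056760653600 + 13068486453554353732808586492092278080 + 12835120624026597416151290304733487400 + 12609943069219113250955653632720619200 + 12392530257680852677663314776984056800 + 12182487371957448394991055204492801600 + 11979445915758157588407870951084588240 + 11783061556483433693515938640411070400 + 11593012176540152504910842855888311200 + 11408996110245864369912258048651988800 + 11230730546023272739132379016641801475 + 11057950076084453158530342416385773760 + 10890405377961961444007155410076898400 + 10727862014111782914992123239777243200 + 10570099337433668460359886133309930800 + 10416909491963615294267713870508337600 + 10268096499221277932921032243786789920 + 10123475421767457116964397986832046400 + 9982871596465131323673225792570490200 + 9846119930760129524718798041987332800 + 9713064256020127774384760230609125600 + 9583556732606526070726296760867670592 + 9457457301914334938216740224540464400 + 9334633181110252666291847494351627200 + 9214958396737044298775285346988144800 + 9098313353740372851955345026140193600 + 8984584436818618191305903213313441180 + 8873663641302338954376200704507102400 + 8765448231042554332981368988598479200 + 8659840421029993437403280205603316800 + 8556747082684398277434193536488991600 + 8456079469946934768287908906647944640 + 8357752964482435526796189035640410400 + 8261686838453901785108876517989371200 + 8167804033471471083005366557557673800 + 8076030954443701744994070304101969600 + 7986297277172105058938580634056392160 + 7898535768631752256093101725989838400 + 7812682118972711470700785402881253200 + 7728674784360101669940561903925540800 + 7646454839845632503239066564522077600 + 7565965841531467950573392179632371520 + 7487153697348848492754919344427867650 = 3699322246041458103739317199996707235031, so H_96 = 3699322246041458103739317199996707235031/718766754945489455304472257065075294400 (already in lowest terms) ≈ 5.14676. (The PNT-adjacent estimate ln(96) + γ ≈ 5.14156 matches within O(1/n).)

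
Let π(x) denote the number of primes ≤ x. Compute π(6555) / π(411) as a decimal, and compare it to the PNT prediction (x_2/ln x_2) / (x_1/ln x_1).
π(6555)/π(411) = 847/80 ≈ 10.5875;  PNT prediction ≈ 10.9229.

π(411) = 80 and π(6555) = 847, so π(6555)/π(411) ≈ 10.5875. The PNT-predicted ratio is (6555/ln(6555)) / (411/ln(411)) ≈ 10.9229. The two agree to within a few percent, as expected.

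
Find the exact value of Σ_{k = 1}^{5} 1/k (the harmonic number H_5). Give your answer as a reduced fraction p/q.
H_5 = 137/60

Direct summation: H_5 = 1 + 1/2 + ... + 1/5. The least common denominator is lcm(1, ..., 5) = 60; over this denominator the numerator is 60 + 30 + 20 + 15 + 12 = 137, so H_5 = 137/60 (already in lowest terms) ≈ 2.28333. (The PNT-adjacent estimate ln(5) + γ ≈ 2.18665 matches within O(1/n).)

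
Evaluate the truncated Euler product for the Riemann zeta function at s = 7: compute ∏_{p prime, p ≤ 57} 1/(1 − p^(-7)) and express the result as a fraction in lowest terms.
∏ = 72859781352345946164271325208512748367496302513429047898775811498046799405380225394802980517015901501332936608125/72256491859259542003929080814473893559535113224475133477501839873036689289530416476883582246279412849505472872448

The primes p ≤ 57 are [2, 3, 5, 7, 11, 13, 17, 19, 23, 29, 31, 37, 41, 43, 47, 53]. For each prime, (1 − 1/p^7)^(-1) = p^7 / (p^7 − 1). The product is (1 − 1/2^7)^(-1), (1 − 1/3^7)^(-1), (1 − 1/5^7)^(-1), (1 − 1/7^7)^(-1), (1 − 1/11^7)^(-1), (1 − 1/13^7)^(-1), (1 − 1/17^7)^(-1), (1 − 1/19^7)^(-1), (1 − 1/23^7)^(-1), (1 − 1/29^7)^(-1), (1 − 1/31^7)^(-1), (1 − 1/37^7)^(-1), (1 − 1/41^7)^(-1), (1 − 1/43^7)^(-1), (1 − 1/47^7)^(-1), (1 − 1/53^7)^(-1) = ∏ p^7 / (p^7 − 1) = 72859781352345946164271325208512748367496302513429047898775811498046799405380225394802980517015901501332936608125/72256491859259542003929080814473893559535113224475133477501839873036689289530416476883582246279412849505472872448.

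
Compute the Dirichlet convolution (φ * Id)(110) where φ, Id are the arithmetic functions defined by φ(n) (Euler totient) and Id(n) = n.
(φ * Id)(110) = 567

Divisors of 110: [1, 2, 5, 10, 11, 22, 55, 110]. For each d | 110:
  d = 1: φ(1) · Id(110/1) = 1 · 110 = 110
  d = 2: φ(2) · Id(110/2) = 1 · 55 = 55
  d = 5: φ(5) · Id(110/5) = 4 · 22 = 88
  d = 10: φ(10) · Id(110/10) = 4 · 11 = 44
  d = 11: φ(11) · Id(110/11) = 10 · 10 = 100
  d = 22: φ(22) · Id(110/22) = 10 · 5 = 50
  d = 55: φ(55) · Id(110/55) = 40 · 2 = 80
  d = 110: φ(110) · Id(110/110) = 40 · 1 = 40
Summing: (φ * Id)(110) = 110 + 55 + 88 + 44 + 100 + 50 + 80 + 40 = 567.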